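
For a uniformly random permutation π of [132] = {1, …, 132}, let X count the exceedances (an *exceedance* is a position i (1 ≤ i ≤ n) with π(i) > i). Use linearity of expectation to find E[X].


Write X = Σ_{i=1}^{132} X_i, where X_i = 1_{π(i) > i}.
For each fixed i, π(i) is uniform over {1, …, 132} (marginal of a uniform permutation), so P[π(i) > i] = (n − i)/n. Summing: Σ_{i=1}^{132} (n − i)/n = (0 + 1 + … + 131)/132 = 132(132 − 1)/(2·132) = (132 − 1)/2.
Hence E[X] = Σ_{i=1}^{132} (132 − i)/132 = 131/2 ≈ 65.5000.

E[X] = 131/2 = 65.5000.


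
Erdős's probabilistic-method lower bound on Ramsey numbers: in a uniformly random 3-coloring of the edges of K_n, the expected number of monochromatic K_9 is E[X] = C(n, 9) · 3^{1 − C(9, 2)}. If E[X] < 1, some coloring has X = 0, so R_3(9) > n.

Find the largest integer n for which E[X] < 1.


We need C(n, 9) · 3^{1 − 36} < 1, i.e. C(n, 9) < 3^{36 − 1} = 50031545098999707.
Check values of n near the boundary:
  n = 300: C(300, 9) = 48052241692154700; 48052241692154700 < 50031545098999707? YES
  n = 301: C(301, 9) = 49533303936090975; 49533303936090975 < 50031545098999707? YES
  n = 302: C(302, 9) = 51054804739588650; 51054804739588650 < 50031545098999707? NO
The largest n with C(n, 9) < 50031545098999707 is n = 301 (where E[X] = 16511101312030325/16677181699666569 ≈ 0.990041). Hence R_3(9) > 301, i.e. R_3(9) ≥ 302.

Largest n = 301; hence R_3(9) > 301.


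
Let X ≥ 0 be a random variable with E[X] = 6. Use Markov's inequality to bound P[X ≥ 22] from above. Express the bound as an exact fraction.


μ = E[X] = 6, a = 22.
Markov: P[X ≥ 22] ≤ μ/a = (6)/22 = 3/11.
Numerically: ≈ 0.272727.
(Since a = 22 > μ = 6.000000, the bound 3/11 is < 1 and informative.)

P[X ≥ 22] ≤ 3/11 ≈ 0.272727.


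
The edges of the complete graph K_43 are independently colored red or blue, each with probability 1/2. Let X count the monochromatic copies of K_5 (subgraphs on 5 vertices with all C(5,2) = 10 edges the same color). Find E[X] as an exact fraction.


Let X = Σ_S X_S over the C(43, 5) = 962598 subsets S of size 5, where X_S = 1 if the K_5 on S is monochromatic.
For a fixed S, the K_5 on S has C(5, 2) = 10 edges. P[all 10 edges red] = (1/2)^10, and likewise for blue, so P[monochromatic] = 2·(1/2)^10 = 2^{1 − 10} = 1/512.
By linearity: E[X] = C(43, 5) · 2^{1 − 10} = 962598 · 1/512 = 481299/256.
Numerically: E[X] ≈ 1880.074.

E[X] = C(43,5)·2^(1−C(5,2)) = 481299/256 ≈ 1880.074.


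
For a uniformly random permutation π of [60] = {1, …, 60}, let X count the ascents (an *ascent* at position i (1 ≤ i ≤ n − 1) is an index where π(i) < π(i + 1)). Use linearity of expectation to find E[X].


Write X = Σ X_I over i = 1, …, 59, with X_I the indicator of one ascent.
There are 59 indicators.
For each fixed i, the pair (π(i), π(i+1)) is a uniformly random ordered pair of distinct values from {1, …, 60}; by symmetry P[π(i) < π(i+1)] = 1/2.
By linearity: E[X] = 59 · (1/2) = (60 − 1) · (1/2) = 59/2 ≈ 29.500.

E[X] = 59/2 = 29.500.


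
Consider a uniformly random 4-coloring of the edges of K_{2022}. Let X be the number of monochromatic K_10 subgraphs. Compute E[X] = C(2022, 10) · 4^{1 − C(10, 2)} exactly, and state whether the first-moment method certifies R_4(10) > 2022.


E[X] = C(2022, 10) · 4^{1 − 45} = 307870445231474093395937796 · 4^{−44} = 307870445231474093395937796/309485009821345068724781056.
As a reduced fraction: E[X] = 76967611307868523348984449/77371252455336267181195264 ≈ 0.994783.
Is E[X] < 1? YES.
Since E[X] < 1, there exists a 4-coloring of K_{2022} with no monochromatic K_10; hence R_4(10) > 2022.

E[X] = 76967611307868523348984449/77371252455336267181195264 ≈ 0.994783; E[X] < 1, so R_4(10) > 2022.


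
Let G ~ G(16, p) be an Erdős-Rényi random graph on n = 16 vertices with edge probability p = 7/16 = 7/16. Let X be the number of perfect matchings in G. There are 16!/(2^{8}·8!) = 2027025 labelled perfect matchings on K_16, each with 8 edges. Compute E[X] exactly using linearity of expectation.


K_16 has 16!/(2^{8}·8!) = 2027025 labelled perfect matchings.
For each such perfect matching H, let X_H = 1 if all 8 edges of H are present in G. Then P[X_H = 1] = p^{8} = (7/16)^{8} = 5764801/4294967296.
Summing the indicators: E[X] = Σ_H E[X_H] = 2027025 · p^{8} = 2027025 · 5764801/4294967296 = 11685395747025/4294967296.
Numerically: E[X] ≈ 2720.72.

E[X] = 2027025 · (7/16)^{8} = 11685395747025/4294967296 ≈ 2720.72.


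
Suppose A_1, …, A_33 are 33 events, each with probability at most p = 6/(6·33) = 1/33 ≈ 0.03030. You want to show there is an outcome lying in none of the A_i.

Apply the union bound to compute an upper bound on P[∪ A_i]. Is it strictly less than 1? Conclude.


Union bound: P[∪_{i=1}^{33} A_i] ≤ Σ_i P[A_i] ≤ 33·p = 33·(1/33) = 1.
Numerically: 1 ≈ 1.00000.
Is 1 < 1? NO.
Since the bound 1 is ≥ 1, the union bound is uninformative here; it does NOT by itself certify existence.

33·p = 1 ≈ 1.00000; existence NOT certified by the union bound.


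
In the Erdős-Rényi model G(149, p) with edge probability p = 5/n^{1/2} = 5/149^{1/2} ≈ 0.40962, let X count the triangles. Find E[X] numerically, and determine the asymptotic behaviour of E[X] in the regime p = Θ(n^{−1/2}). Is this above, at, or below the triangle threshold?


Number of potential triangles: C(149, 3) = 540274.
Each occurs with probability p³ ≈ (0.40962)³ ≈ 6.8727510e-02.
By linearity: E[X] = C(149, 3)·p³ ≈ 540274 · 6.8727510e-02 ≈ 37131.68680.
Since α = 1/2 < 1, p = c/n^{1/2} ≫ 1/n is above the triangle threshold p ~ 1/n. Asymptotically E[X] ~ (c³/6)·n^{3(1−α)} = (5³/6)·n^{1.5} → ∞; triangles are abundant w.h.p.

E[X] ≈ 37131.68680; in regime p = Θ(1/n^{1/2}) E[X] diverges (above the triangle threshold p ~ 1/n).


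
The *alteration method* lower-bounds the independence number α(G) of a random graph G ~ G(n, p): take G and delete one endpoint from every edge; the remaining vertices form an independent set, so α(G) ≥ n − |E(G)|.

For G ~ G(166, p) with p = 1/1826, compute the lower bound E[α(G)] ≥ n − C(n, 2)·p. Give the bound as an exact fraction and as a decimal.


E[|E(G)|] = C(166, 2)·p = 13695 · (1/1826) = 15/2.
E[α(G)] ≥ n − E[|E(G)|] = 166 − 15/2 = 317/2.
Numerically: ≈ 158.500000.
(This is only a lower bound; the true E[α(G)] may be larger.)

E[α(G)] ≥ 317/2 ≈ 158.500000.


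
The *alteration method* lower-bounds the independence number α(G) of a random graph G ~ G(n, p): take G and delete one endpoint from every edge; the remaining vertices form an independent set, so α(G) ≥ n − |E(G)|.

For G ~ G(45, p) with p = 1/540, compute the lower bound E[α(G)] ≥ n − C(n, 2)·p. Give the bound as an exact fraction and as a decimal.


E[|E(G)|] = C(45, 2)·p = 990 · (1/540) = 11/6.
E[α(G)] ≥ n − E[|E(G)|] = 45 − 11/6 = 259/6.
Numerically: ≈ 43.166667.
(This is only a lower bound; the true E[α(G)] may be larger.)

E[α(G)] ≥ 259/6 ≈ 43.166667.


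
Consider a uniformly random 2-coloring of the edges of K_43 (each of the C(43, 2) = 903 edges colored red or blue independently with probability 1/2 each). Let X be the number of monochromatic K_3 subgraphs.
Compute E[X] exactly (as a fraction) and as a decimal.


Let X = Σ_S X_S over the C(43, 3) = 12341 subsets S of size 3, where X_S = 1 if the K_3 on S is monochromatic.
For a fixed S, the K_3 on S has C(3, 2) = 3 edges. P[all 3 edges red] = (1/2)^3, and likewise for blue, so P[monochromatic] = 2·(1/2)^3 = 2^{1 − 3} = 1/4.
By linearity of expectation: E[X] = C(43, 3) · 2^{1 − 3} = 12341 · 1/4 = 12341/4.
Numerically: E[X] ≈ 3085.250.

E[X] = C(43,3)·2^(1−C(3,2)) = 12341/4 ≈ 3085.250.


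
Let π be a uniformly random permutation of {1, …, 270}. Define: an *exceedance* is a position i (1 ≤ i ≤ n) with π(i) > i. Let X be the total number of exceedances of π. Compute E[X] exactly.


Write X = Σ_{i=1}^{270} X_i, where X_i = 1_{π(i) > i}.
For each fixed i, π(i) is uniform over {1, …, 270} (marginal of a uniform permutation), so P[π(i) > i] = (n − i)/n. Summing: Σ_{i=1}^{270} (n − i)/n = (0 + 1 + … + 269)/270 = 270(270 − 1)/(2·270) = (270 − 1)/2.
Hence E[X] = Σ_{i=1}^{270} (270 − i)/270 = 269/2 ≈ 134.50000.

E[X] = 269/2 = 134.50000.


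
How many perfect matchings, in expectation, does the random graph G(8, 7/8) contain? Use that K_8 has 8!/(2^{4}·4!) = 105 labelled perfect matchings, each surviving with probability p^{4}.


K_8 has 8!/(2^{4}·4!) = 105 labelled perfect matchings.
For each such perfect matching H, let X_H = 1 if all 4 edges of H are present in G. Then P[X_H = 1] = p^{4} = (7/8)^{4} = 2401/4096.
By linearity of expectation: E[X] = Σ_H E[X_H] = 105 · p^{4} = 105 · 2401/4096 = 252105/4096.
Numerically: E[X] ≈ 61.5491.

E[X] = 105 · (7/8)^{4} = 252105/4096 ≈ 61.5491.


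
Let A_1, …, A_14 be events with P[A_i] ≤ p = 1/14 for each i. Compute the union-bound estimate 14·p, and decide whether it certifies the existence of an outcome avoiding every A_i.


Union bound: P[∪_{i=1}^{14} A_i] ≤ Σ_i P[A_i] ≤ 14·p = 14·(1/14) = 1.
Numerically: 1 ≈ 1.000000.
Is 1 < 1? NO.
Since the bound 1 is ≥ 1, the union bound is uninformative here; it does NOT by itself certify existence.

14·p = 1 ≈ 1.000000; existence NOT certified by the union bound.


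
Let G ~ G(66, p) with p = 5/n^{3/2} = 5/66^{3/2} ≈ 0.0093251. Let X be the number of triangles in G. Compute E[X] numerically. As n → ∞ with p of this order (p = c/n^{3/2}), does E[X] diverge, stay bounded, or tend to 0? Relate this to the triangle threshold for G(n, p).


Number of potential triangles: C(66, 3) = 45760.
Each occurs with probability p³ ≈ (0.0093251)³ ≈ 8.1089067e-07.
By linearity: E[X] = C(66, 3)·p³ ≈ 45760 · 8.1089067e-07 ≈ 0.03711.
Since α = 3/2 > 1, p = c/n^{3/2} = o(1/n) is below the triangle threshold p ~ 1/n. Asymptotically E[X] ~ (c³/6)·n^{3(1−α)} = (5³/6)·n^{-1.5} → 0, so by Markov's inequality G has no triangles w.h.p.

E[X] ≈ 0.03711; in regime p = Θ(1/n^{3/2}) E[X] tends to 0 (below the triangle threshold p ~ 1/n).


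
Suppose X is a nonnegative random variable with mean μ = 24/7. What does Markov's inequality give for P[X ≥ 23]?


μ = E[X] = 24/7, a = 23.
Markov: P[X ≥ 23] ≤ μ/a = (24/7)/23 = 24/161.
Numerically: ≈ 0.1491.
(Since a = 23 > μ = 3.4286, the bound 24/161 is < 1 and informative.)

P[X ≥ 23] ≤ 24/161 ≈ 0.1491.


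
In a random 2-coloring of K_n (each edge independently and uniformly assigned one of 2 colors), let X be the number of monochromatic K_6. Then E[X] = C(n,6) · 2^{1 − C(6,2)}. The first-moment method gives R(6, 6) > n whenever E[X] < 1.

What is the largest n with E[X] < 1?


We need C(n, 6) · 2^{1 − 15} < 1, i.e. C(n, 6) < 2^{15 − 1} = 16384.
Check values of n near the boundary:
  n = 13: C(13, 6) = 1716; 1716 < 16384? YES
  n = 14: C(14, 6) = 3003; 3003 < 16384? YES
  n = 15: C(15, 6) = 5005; 5005 < 16384? YES
  n = 16: C(16, 6) = 8008; 8008 < 16384? YES
  n = 17: C(17, 6) = 12376; 12376 < 16384? YES
  n = 18: C(18, 6) = 18564; 18564 < 16384? NO
The largest n with C(n, 6) < 16384 is n = 17 (where E[X] = 1547/2048 ≈ 0.755). Hence R(6, 6) > 17, i.e. R(6, 6) ≥ 18.

Largest n = 17; hence R(6, 6) > 17.


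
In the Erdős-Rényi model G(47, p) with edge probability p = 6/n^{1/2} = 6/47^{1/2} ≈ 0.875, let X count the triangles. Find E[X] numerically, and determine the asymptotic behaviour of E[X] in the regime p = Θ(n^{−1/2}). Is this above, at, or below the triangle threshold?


Number of potential triangles: C(47, 3) = 16215.
Each occurs with probability p³ ≈ (0.875)³ ≈ 6.70358e-01.
By linearity: E[X] = C(47, 3)·p³ ≈ 16215 · 6.70358e-01 ≈ 10869.859.
Since α = 1/2 < 1, p = c/n^{1/2} ≫ 1/n is above the triangle threshold p ~ 1/n. Asymptotically E[X] ~ (c³/6)·n^{3(1−α)} = (6³/6)·n^{1.5} → ∞; triangles are abundant w.h.p.

E[X] ≈ 10869.859; in regime p = Θ(1/n^{1/2}) E[X] diverges (above the triangle threshold p ~ 1/n).


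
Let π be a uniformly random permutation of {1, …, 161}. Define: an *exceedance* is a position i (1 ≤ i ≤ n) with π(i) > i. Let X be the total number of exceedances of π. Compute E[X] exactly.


Write X = Σ_{i=1}^{161} X_i, where X_i = 1_{π(i) > i}.
For each fixed i, π(i) is uniform over {1, …, 161} (marginal of a uniform permutation), so P[π(i) > i] = (n − i)/n. Summing: Σ_{i=1}^{161} (n − i)/n = (0 + 1 + … + 160)/161 = 161(161 − 1)/(2·161) = (161 − 1)/2.
Hence E[X] = Σ_{i=1}^{161} (161 − i)/161 = 80 ≈ 80.000000.

E[X] = 80 = 80.000000.


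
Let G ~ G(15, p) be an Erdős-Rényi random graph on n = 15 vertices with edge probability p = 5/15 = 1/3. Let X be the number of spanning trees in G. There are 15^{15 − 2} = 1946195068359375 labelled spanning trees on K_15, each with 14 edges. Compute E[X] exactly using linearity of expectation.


K_15 has 15^{15 − 2} = 1946195068359375 labelled spanning trees.
For each such spanning tree H, let X_H = 1 if all 14 edges of H are present in G. Then P[X_H = 1] = p^{14} = (1/3)^{14} = 1/4782969.
By linearity: E[X] = Σ_H E[X_H] = 1946195068359375 · p^{14} = 1946195068359375 · 1/4782969 = 1220703125/3.
Numerically: E[X] ≈ 4.069e+08.

E[X] = 1946195068359375 · (1/3)^{14} = 1220703125/3 ≈ 4.069e+08.


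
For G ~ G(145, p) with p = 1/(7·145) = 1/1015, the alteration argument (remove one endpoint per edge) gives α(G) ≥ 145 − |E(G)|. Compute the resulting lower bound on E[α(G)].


E[|E(G)|] = C(145, 2)·p = 10440 · (1/1015) = 72/7.
E[α(G)] ≥ n − E[|E(G)|] = 145 − 72/7 = 943/7.
Numerically: ≈ 134.71429.
(This is only a lower bound; the true E[α(G)] may be larger.)

E[α(G)] ≥ 943/7 ≈ 134.71429.


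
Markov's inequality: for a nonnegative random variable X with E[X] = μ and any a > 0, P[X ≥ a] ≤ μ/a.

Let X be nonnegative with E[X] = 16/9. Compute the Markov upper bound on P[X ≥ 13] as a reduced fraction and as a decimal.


μ = E[X] = 16/9, a = 13.
Markov: P[X ≥ 13] ≤ μ/a = (16/9)/13 = 16/117.
Numerically: ≈ 0.13675.
(Since a = 13 > μ = 1.77778, the bound 16/117 is < 1 and informative.)

P[X ≥ 13] ≤ 16/117 ≈ 0.13675.


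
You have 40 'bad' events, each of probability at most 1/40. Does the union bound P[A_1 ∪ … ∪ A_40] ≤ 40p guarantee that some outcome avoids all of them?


Union bound: P[∪_{i=1}^{40} A_i] ≤ Σ_i P[A_i] ≤ 40·p = 40·(1/40) = 1.
Numerically: 1 ≈ 1.0000000.
Is 1 < 1? NO.
Since the bound 1 is ≥ 1, the union bound is uninformative here; it does NOT by itself certify existence.

40·p = 1 ≈ 1.0000000; existence NOT certified by the union bound.


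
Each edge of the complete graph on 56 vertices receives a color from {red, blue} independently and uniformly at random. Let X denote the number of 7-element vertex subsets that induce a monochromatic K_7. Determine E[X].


Let X = Σ_S X_S over the C(56, 7) = 231917400 subsets S of size 7, where X_S = 1 if the K_7 on S is monochromatic.
For a fixed S, the K_7 on S has C(7, 2) = 21 edges. P[all 21 edges red] = (1/2)^21, and likewise for blue, so P[monochromatic] = 2·(1/2)^21 = 2^{1 − 21} = 1/1048576.
Summing: E[X] = C(56, 7) · 2^{1 − 21} = 231917400 · 1/1048576 = 28989675/131072.
Numerically: E[X] ≈ 221.174.

E[X] = C(56,7)·2^(1−C(7,2)) = 28989675/131072 ≈ 221.174.


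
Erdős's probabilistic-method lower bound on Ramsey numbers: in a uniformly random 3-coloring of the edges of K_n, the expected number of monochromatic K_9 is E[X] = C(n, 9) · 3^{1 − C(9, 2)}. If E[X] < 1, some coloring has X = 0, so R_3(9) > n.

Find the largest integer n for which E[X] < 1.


We need C(n, 9) · 3^{1 − 36} < 1, i.e. C(n, 9) < 3^{36 − 1} = 50031545098999707.
Check values of n near the boundary:
  n = 299: C(299, 9) = 46610674441390059; 46610674441390059 < 50031545098999707? YES
  n = 300: C(300, 9) = 48052241692154700; 48052241692154700 < 50031545098999707? YES
  n = 301: C(301, 9) = 49533303936090975; 49533303936090975 < 50031545098999707? YES
  n = 302: C(302, 9) = 51054804739588650; 51054804739588650 < 50031545098999707? NO
The largest n with C(n, 9) < 50031545098999707 is n = 301 (where E[X] = 16511101312030325/16677181699666569 ≈ 0.9900415). Hence R_3(9) > 301, i.e. R_3(9) ≥ 302.

Largest n = 301; hence R_3(9) > 301.


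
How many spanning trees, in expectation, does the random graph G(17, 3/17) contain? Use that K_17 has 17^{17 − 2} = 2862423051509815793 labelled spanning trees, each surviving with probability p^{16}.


K_17 has 17^{17 − 2} = 2862423051509815793 labelled spanning trees.
For each such spanning tree H, let X_H = 1 if all 16 edges of H are present in G. Then P[X_H = 1] = p^{16} = (3/17)^{16} = 43046721/48661191875666868481.
Summing the indicators: E[X] = Σ_H E[X_H] = 2862423051509815793 · p^{16} = 2862423051509815793 · 43046721/48661191875666868481 = 43046721/17.
Numerically: E[X] ≈ 2.532e+06.

E[X] = 2862423051509815793 · (3/17)^{16} = 43046721/17 ≈ 2.532e+06.


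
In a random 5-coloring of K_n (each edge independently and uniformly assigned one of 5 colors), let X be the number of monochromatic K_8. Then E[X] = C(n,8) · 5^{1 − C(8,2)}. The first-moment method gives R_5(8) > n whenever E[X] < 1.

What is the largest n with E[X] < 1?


We need C(n, 8) · 5^{1 − 28} < 1, i.e. C(n, 8) < 5^{28 − 1} = 7450580596923828125.
Check values of n near the boundary:
  n = 858: C(858, 8) = 7049584530256467771; 7049584530256467771 < 7450580596923828125? YES
  n = 859: C(859, 8) = 7115855595170747139; 7115855595170747139 < 7450580596923828125? YES
  n = 860: C(860, 8) = 7182671140665308145; 7182671140665308145 < 7450580596923828125? YES
  n = 861: C(861, 8) = 7250034996615275865; 7250034996615275865 < 7450580596923828125? YES
  n = 862: C(862, 8) = 7317951015318931845; 7317951015318931845 < 7450580596923828125? YES
  n = 863: C(863, 8) = 7386423071602617757; 7386423071602617757 < 7450580596923828125? YES
  n = 864: C(864, 8) = 7455455062926006708; 7455455062926006708 < 7450580596923828125? NO
  n = 865: C(865, 8) = 7525050909487743060; 7525050909487743060 < 7450580596923828125? NO
The largest n with C(n, 8) < 7450580596923828125 is n = 863 (where E[X] = 7386423071602617757/7450580596923828125 ≈ 0.991389). Hence R_5(8) > 863, i.e. R_5(8) ≥ 864.

Largest n = 863; hence R_5(8) > 863.


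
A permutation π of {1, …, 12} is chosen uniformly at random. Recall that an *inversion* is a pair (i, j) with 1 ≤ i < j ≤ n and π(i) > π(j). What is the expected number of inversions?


Write X = Σ X_I over the C(12, 2) = 66 pairs i < j, with X_I the indicator of one inversion.
There are 66 indicators.
For each fixed pair i < j, the values π(i) and π(j) are two distinct elements of {1, …, 12} in uniformly random order; by symmetry P[π(i) > π(j)] = 1/2.
By linearity: E[X] = 66 · (1/2) = C(12, 2) · (1/2) = 66/2 = 33 ≈ 33.000000.

E[X] = 33 = 33.000000.


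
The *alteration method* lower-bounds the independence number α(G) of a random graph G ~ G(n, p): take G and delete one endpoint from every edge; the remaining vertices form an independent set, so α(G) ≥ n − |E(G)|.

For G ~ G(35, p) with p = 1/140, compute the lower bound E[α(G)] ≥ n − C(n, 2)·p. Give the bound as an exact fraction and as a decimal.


E[|E(G)|] = C(35, 2)·p = 595 · (1/140) = 17/4.
E[α(G)] ≥ n − E[|E(G)|] = 35 − 17/4 = 123/4.
Numerically: ≈ 30.750.
(This is only a lower bound; the true E[α(G)] may be larger.)

E[α(G)] ≥ 123/4 ≈ 30.750.


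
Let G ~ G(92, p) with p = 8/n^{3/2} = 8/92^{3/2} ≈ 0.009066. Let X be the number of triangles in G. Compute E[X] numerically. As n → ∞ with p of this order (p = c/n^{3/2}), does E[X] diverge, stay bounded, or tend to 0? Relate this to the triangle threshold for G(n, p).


Number of potential triangles: C(92, 3) = 125580.
Each occurs with probability p³ ≈ (0.009066)³ ≈ 7.451175e-07.
By linearity: E[X] = C(92, 3)·p³ ≈ 125580 · 7.451175e-07 ≈ 0.0936.
Since α = 3/2 > 1, p = c/n^{3/2} = o(1/n) is below the triangle threshold p ~ 1/n. Asymptotically E[X] ~ (c³/6)·n^{3(1−α)} = (8³/6)·n^{-1.5} → 0, so by Markov's inequality G has no triangles w.h.p.

E[X] ≈ 0.0936; in regime p = Θ(1/n^{3/2}) E[X] tends to 0 (below the triangle threshold p ~ 1/n).


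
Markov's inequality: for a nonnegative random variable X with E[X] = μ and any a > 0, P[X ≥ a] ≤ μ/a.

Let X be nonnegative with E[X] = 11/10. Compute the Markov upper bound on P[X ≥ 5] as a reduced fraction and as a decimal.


μ = E[X] = 11/10, a = 5.
Markov: P[X ≥ 5] ≤ μ/a = (11/10)/5 = 11/50.
Numerically: ≈ 0.220000.
(Since a = 5 > μ = 1.100000, the bound 11/50 is < 1 and informative.)

P[X ≥ 5] ≤ 11/50 ≈ 0.220000.


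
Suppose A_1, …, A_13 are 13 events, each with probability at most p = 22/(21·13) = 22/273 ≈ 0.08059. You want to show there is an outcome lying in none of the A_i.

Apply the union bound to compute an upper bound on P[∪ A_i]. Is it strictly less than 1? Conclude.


Union bound: P[∪_{i=1}^{13} A_i] ≤ Σ_i P[A_i] ≤ 13·p = 13·(22/273) = 22/21.
Numerically: 22/21 ≈ 1.04762.
Is 22/21 < 1? NO.
Since the bound 22/21 is ≥ 1, the union bound is uninformative here; it does NOT by itself certify existence.

13·p = 22/21 ≈ 1.04762; existence NOT certified by the union bound.


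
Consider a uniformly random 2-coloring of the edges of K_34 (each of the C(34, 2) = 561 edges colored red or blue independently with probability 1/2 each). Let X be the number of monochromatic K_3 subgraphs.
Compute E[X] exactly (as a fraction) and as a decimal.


Let X = Σ_S X_S over the C(34, 3) = 5984 subsets S of size 3, where X_S = 1 if the K_3 on S is monochromatic.
For a fixed S, the K_3 on S has C(3, 2) = 3 edges. P[all 3 edges red] = (1/2)^3, and likewise for blue, so P[monochromatic] = 2·(1/2)^3 = 2^{1 − 3} = 1/4.
By linearity of expectation: E[X] = C(34, 3) · 2^{1 − 3} = 5984 · 1/4 = 1496.
Numerically: E[X] ≈ 1496.000000.

E[X] = C(34,3)·2^(1−C(3,2)) = 1496 ≈ 1496.000000.


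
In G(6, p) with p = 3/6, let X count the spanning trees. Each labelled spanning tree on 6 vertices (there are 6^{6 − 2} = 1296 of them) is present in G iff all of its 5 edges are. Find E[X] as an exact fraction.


K_6 has 6^{6 − 2} = 1296 labelled spanning trees.
For each such spanning tree H, let X_H = 1 if all 5 edges of H are present in G. Then P[X_H = 1] = p^{5} = (1/2)^{5} = 1/32.
Summing the indicators: E[X] = Σ_H E[X_H] = 1296 · p^{5} = 1296 · 1/32 = 81/2.
Numerically: E[X] ≈ 40.5.

E[X] = 1296 · (1/2)^{5} = 81/2 ≈ 40.5.


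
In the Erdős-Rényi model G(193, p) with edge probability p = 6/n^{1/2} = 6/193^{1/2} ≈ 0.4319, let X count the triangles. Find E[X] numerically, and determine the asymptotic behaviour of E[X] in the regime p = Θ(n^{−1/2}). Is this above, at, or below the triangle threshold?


Number of potential triangles: C(193, 3) = 1179616.
Each occurs with probability p³ ≈ (0.4319)³ ≈ 8.055969e-02.
By linearity: E[X] = C(193, 3)·p³ ≈ 1179616 · 8.055969e-02 ≈ 95029.4996.
Since α = 1/2 < 1, p = c/n^{1/2} ≫ 1/n is above the triangle threshold p ~ 1/n. Asymptotically E[X] ~ (c³/6)·n^{3(1−α)} = (6³/6)·n^{1.5} → ∞; triangles are abundant w.h.p.

E[X] ≈ 95029.4996; in regime p = Θ(1/n^{1/2}) E[X] diverges (above the triangle threshold p ~ 1/n).


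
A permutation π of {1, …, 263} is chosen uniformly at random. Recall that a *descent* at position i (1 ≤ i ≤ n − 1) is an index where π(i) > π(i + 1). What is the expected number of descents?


Write X = Σ X_I over i = 1, …, 262, with X_I the indicator of one descent.
There are 262 indicators.
For each fixed i, the pair (π(i), π(i+1)) is a uniformly random ordered pair of distinct values from {1, …, 263}; by symmetry P[π(i) > π(i+1)] = 1/2.
By linearity: E[X] = 262 · (1/2) = (263 − 1) · (1/2) = 131 ≈ 131.00000.

E[X] = 131 = 131.00000.


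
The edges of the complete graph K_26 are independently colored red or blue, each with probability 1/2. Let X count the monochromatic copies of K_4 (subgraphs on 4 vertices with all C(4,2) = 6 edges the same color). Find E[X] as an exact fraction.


Let X = Σ_S X_S over the C(26, 4) = 14950 subsets S of size 4, where X_S = 1 if the K_4 on S is monochromatic.
For a fixed S, the K_4 on S has C(4, 2) = 6 edges. P[all 6 edges red] = (1/2)^6, and likewise for blue, so P[monochromatic] = 2·(1/2)^6 = 2^{1 − 6} = 1/32.
By linearity: E[X] = C(26, 4) · 2^{1 − 6} = 14950 · 1/32 = 7475/16.
Numerically: E[X] ≈ 467.18750.

E[X] = C(26,4)·2^(1−C(4,2)) = 7475/16 ≈ 467.18750.


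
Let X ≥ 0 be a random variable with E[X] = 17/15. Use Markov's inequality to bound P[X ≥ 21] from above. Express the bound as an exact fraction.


μ = E[X] = 17/15, a = 21.
Markov: P[X ≥ 21] ≤ μ/a = (17/15)/21 = 17/315.
Numerically: ≈ 0.05397.
(Since a = 21 > μ = 1.13333, the bound 17/315 is < 1 and informative.)

P[X ≥ 21] ≤ 17/315 ≈ 0.05397.


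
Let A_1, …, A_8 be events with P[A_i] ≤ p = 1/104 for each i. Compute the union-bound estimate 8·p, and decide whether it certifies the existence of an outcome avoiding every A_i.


Union bound: P[∪_{i=1}^{8} A_i] ≤ Σ_i P[A_i] ≤ 8·p = 8·(1/104) = 1/13.
Numerically: 1/13 ≈ 0.07692.
Is 1/13 < 1? YES.
Since P[∪ A_i] ≤ 1/13 < 1, the complement has P[∩ A_i^c] ≥ 1 − 1/13 = 12/13 > 0, so some outcome avoids every A_i.

8·p = 1/13 ≈ 0.07692; existence CERTIFIED by the union bound.


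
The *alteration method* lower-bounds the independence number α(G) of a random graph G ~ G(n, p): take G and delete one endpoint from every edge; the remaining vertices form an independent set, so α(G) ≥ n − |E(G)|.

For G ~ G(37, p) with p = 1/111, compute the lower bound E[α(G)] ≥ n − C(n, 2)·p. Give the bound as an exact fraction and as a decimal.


E[|E(G)|] = C(37, 2)·p = 666 · (1/111) = 6.
E[α(G)] ≥ n − E[|E(G)|] = 37 − 6 = 31.
Numerically: ≈ 31.000.
(This is only a lower bound; the true E[α(G)] may be larger.)

E[α(G)] ≥ 31 ≈ 31.000.


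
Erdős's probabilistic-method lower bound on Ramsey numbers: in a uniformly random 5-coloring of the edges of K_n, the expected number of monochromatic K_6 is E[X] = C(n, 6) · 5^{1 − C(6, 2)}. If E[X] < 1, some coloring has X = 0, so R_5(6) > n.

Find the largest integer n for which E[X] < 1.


We need C(n, 6) · 5^{1 − 15} < 1, i.e. C(n, 6) < 5^{15 − 1} = 6103515625.
Check values of n near the boundary:
  n = 126: C(126, 6) = 4925156775; 4925156775 < 6103515625? YES
  n = 127: C(127, 6) = 5169379425; 5169379425 < 6103515625? YES
  n = 128: C(128, 6) = 5423611200; 5423611200 < 6103515625? YES
  n = 129: C(129, 6) = 5688177600; 5688177600 < 6103515625? YES
  n = 130: C(130, 6) = 5963412000; 5963412000 < 6103515625? YES
  n = 131: C(131, 6) = 6249655776; 6249655776 < 6103515625? NO
  n = 132: C(132, 6) = 6547258432; 6547258432 < 6103515625? NO
  n = 133: C(133, 6) = 6856577728; 6856577728 < 6103515625? NO
The largest n with C(n, 6) < 6103515625 is n = 130 (where E[X] = 47707296/48828125 ≈ 0.97705). Hence R_5(6) > 130, i.e. R_5(6) ≥ 131.

Largest n = 130; hence R_5(6) > 130.


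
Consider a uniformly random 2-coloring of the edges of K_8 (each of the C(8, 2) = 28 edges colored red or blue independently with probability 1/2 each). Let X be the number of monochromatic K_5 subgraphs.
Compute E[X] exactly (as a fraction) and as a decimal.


Let X = Σ_S X_S over the C(8, 5) = 56 subsets S of size 5, where X_S = 1 if the K_5 on S is monochromatic.
For a fixed S, the K_5 on S has C(5, 2) = 10 edges. P[all 10 edges red] = (1/2)^10, and likewise for blue, so P[monochromatic] = 2·(1/2)^10 = 2^{1 − 10} = 1/512.
By linearity: E[X] = C(8, 5) · 2^{1 − 10} = 56 · 1/512 = 7/64.
Numerically: E[X] ≈ 0.109375.

E[X] = C(8,5)·2^(1−C(5,2)) = 7/64 ≈ 0.109375.


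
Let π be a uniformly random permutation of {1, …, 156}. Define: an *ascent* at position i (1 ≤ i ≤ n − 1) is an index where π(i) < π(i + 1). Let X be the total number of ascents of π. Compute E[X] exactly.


Write X = Σ X_I over i = 1, …, 155, with X_I the indicator of one ascent.
There are 155 indicators.
For each fixed i, the pair (π(i), π(i+1)) is a uniformly random ordered pair of distinct values from {1, …, 156}; by symmetry P[π(i) < π(i+1)] = 1/2.
By linearity: E[X] = 155 · (1/2) = (156 − 1) · (1/2) = 155/2 ≈ 77.50000.

E[X] = 155/2 = 77.50000.


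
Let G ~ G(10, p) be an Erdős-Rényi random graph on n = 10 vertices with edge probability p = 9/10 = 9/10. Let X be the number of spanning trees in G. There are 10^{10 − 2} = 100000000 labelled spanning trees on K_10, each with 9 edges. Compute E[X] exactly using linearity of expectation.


K_10 has 10^{10 − 2} = 100000000 labelled spanning trees.
For each such spanning tree H, let X_H = 1 if all 9 edges of H are present in G. Then P[X_H = 1] = p^{9} = (9/10)^{9} = 387420489/1000000000.
By linearity: E[X] = Σ_H E[X_H] = 100000000 · p^{9} = 100000000 · 387420489/1000000000 = 387420489/10.
Numerically: E[X] ≈ 3.8742e+07.

E[X] = 100000000 · (9/10)^{9} = 387420489/10 ≈ 3.8742e+07.


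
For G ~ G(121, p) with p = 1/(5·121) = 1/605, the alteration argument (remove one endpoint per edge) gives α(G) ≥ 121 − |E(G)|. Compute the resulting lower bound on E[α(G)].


E[|E(G)|] = C(121, 2)·p = 7260 · (1/605) = 12.
E[α(G)] ≥ n − E[|E(G)|] = 121 − 12 = 109.
Numerically: ≈ 109.00000.
(This is only a lower bound; the true E[α(G)] may be larger.)

E[α(G)] ≥ 109 ≈ 109.00000.


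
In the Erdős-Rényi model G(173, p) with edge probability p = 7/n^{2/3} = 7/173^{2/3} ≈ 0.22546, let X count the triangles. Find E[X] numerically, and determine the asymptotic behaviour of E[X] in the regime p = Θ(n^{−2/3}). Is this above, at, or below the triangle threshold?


Number of potential triangles: C(173, 3) = 848046.
Each occurs with probability p³ ≈ (0.22546)³ ≈ 1.1460456e-02.
By linearity: E[X] = C(173, 3)·p³ ≈ 848046 · 1.1460456e-02 ≈ 9718.99422.
Since α = 2/3 < 1, p = c/n^{2/3} ≫ 1/n is above the triangle threshold p ~ 1/n. Asymptotically E[X] ~ (c³/6)·n^{3(1−α)} = (7³/6)·n^{1} → ∞; triangles are abundant w.h.p.

E[X] ≈ 9718.99422; in regime p = Θ(1/n^{2/3}) E[X] diverges (above the triangle threshold p ~ 1/n).


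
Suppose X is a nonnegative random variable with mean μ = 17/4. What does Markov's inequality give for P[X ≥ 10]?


μ = E[X] = 17/4, a = 10.
Markov: P[X ≥ 10] ≤ μ/a = (17/4)/10 = 17/40.
Numerically: ≈ 0.425.
(Since a = 10 > μ = 4.250, the bound 17/40 is < 1 and informative.)

P[X ≥ 10] ≤ 17/40 ≈ 0.425.


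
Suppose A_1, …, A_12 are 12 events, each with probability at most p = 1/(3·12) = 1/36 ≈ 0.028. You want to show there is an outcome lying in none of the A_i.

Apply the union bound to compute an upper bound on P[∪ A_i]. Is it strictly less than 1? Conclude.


Union bound: P[∪_{i=1}^{12} A_i] ≤ Σ_i P[A_i] ≤ 12·p = 12·(1/36) = 1/3.
Numerically: 1/3 ≈ 0.333.
Is 1/3 < 1? YES.
Since P[∪ A_i] ≤ 1/3 < 1, the complement has P[∩ A_i^c] ≥ 1 − 1/3 = 2/3 > 0, so some outcome avoids every A_i.

12·p = 1/3 ≈ 0.333; existence CERTIFIED by the union bound.


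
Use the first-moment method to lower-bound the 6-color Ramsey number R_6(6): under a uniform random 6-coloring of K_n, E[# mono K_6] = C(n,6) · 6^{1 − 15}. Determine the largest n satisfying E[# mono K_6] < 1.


We need C(n, 6) · 6^{1 − 15} < 1, i.e. C(n, 6) < 6^{15 − 1} = 78364164096.
Check values of n near the boundary:
  n = 196: C(196, 6) = 72887293024; 72887293024 < 78364164096? YES
  n = 197: C(197, 6) = 75176946208; 75176946208 < 78364164096? YES
  n = 198: C(198, 6) = 77526225777; 77526225777 < 78364164096? YES
  n = 199: C(199, 6) = 79936367511; 79936367511 < 78364164096? NO
  n = 200: C(200, 6) = 82408626300; 82408626300 < 78364164096? NO
The largest n with C(n, 6) < 78364164096 is n = 198 (where E[X] = 25842075259/26121388032 ≈ 0.9893071). Hence R_6(6) > 198, i.e. R_6(6) ≥ 199.

Largest n = 198; hence R_6(6) > 198.


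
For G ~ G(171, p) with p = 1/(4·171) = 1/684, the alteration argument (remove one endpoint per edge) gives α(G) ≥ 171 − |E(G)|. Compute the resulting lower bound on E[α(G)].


E[|E(G)|] = C(171, 2)·p = 14535 · (1/684) = 85/4.
E[α(G)] ≥ n − E[|E(G)|] = 171 − 85/4 = 599/4.
Numerically: ≈ 149.750000.
(This is only a lower bound; the true E[α(G)] may be larger.)

E[α(G)] ≥ 599/4 ≈ 149.750000.


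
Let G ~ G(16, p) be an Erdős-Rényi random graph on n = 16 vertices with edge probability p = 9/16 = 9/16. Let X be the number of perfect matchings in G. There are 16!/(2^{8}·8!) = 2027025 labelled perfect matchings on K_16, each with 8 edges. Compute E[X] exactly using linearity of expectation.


K_16 has 16!/(2^{8}·8!) = 2027025 labelled perfect matchings.
For each such perfect matching H, let X_H = 1 if all 8 edges of H are present in G. Then P[X_H = 1] = p^{8} = (9/16)^{8} = 43046721/4294967296.
By linearity of expectation: E[X] = Σ_H E[X_H] = 2027025 · p^{8} = 2027025 · 43046721/4294967296 = 87256779635025/4294967296.
Numerically: E[X] ≈ 2.032e+04.

E[X] = 2027025 · (9/16)^{8} = 87256779635025/4294967296 ≈ 2.032e+04.


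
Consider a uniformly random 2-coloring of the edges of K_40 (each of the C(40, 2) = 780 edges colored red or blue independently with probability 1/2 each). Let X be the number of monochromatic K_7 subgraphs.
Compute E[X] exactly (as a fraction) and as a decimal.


Let X = Σ_S X_S over the C(40, 7) = 18643560 subsets S of size 7, where X_S = 1 if the K_7 on S is monochromatic.
For a fixed S, the K_7 on S has C(7, 2) = 21 edges. P[all 21 edges red] = (1/2)^21, and likewise for blue, so P[monochromatic] = 2·(1/2)^21 = 2^{1 − 21} = 1/1048576.
By linearity: E[X] = C(40, 7) · 2^{1 − 21} = 18643560 · 1/1048576 = 2330445/131072.
Numerically: E[X] ≈ 17.780.

E[X] = C(40,7)·2^(1−C(7,2)) = 2330445/131072 ≈ 17.780.


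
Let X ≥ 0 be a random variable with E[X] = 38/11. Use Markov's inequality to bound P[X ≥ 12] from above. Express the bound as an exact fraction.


μ = E[X] = 38/11, a = 12.
Markov: P[X ≥ 12] ≤ μ/a = (38/11)/12 = 19/66.
Numerically: ≈ 0.287879.
(Since a = 12 > μ = 3.454545, the bound 19/66 is < 1 and informative.)

P[X ≥ 12] ≤ 19/66 ≈ 0.287879.


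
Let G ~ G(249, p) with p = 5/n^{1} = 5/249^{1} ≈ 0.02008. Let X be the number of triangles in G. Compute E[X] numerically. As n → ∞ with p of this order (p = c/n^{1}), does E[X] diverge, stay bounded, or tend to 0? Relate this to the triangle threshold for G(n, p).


Number of potential triangles: C(249, 3) = 2542124.
Each occurs with probability p³ ≈ (0.02008)³ ≈ 8.096773e-06.
By linearity: E[X] = C(249, 3)·p³ ≈ 2542124 · 8.096773e-06 ≈ 20.5830.
Here α = 1, so p = 5/n is exactly at the triangle threshold p ~ 1/n. Asymptotically E[X] → c³/6 = 5³/6 = 125/6 ≈ 20.8333, a bounded constant. In this regime the triangle count is asymptotically Poisson(c³/6).

E[X] ≈ 20.5830; in regime p = Θ(1/n^{1}) E[X] stays bounded (at the triangle threshold p ~ 1/n).


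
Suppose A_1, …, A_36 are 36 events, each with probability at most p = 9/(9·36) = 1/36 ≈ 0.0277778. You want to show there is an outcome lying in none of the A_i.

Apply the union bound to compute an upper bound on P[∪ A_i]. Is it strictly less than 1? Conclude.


Union bound: P[∪_{i=1}^{36} A_i] ≤ Σ_i P[A_i] ≤ 36·p = 36·(1/36) = 1.
Numerically: 1 ≈ 1.0000000.
Is 1 < 1? NO.
Since the bound 1 is ≥ 1, the union bound is uninformative here; it does NOT by itself certify existence.

36·p = 1 ≈ 1.0000000; existence NOT certified by the union bound.


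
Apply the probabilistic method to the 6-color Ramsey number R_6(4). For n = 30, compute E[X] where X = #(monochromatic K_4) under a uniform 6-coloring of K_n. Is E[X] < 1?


E[X] = C(30, 4) · 6^{1 − 6} = 27405 · 6^{−5} = 27405/7776.
As a reduced fraction: E[X] = 1015/288 ≈ 3.52431.
Is E[X] < 1? NO.
Since E[X] ≥ 1, the first-moment bound is inconclusive at n = 30; it does NOT by itself certify R_6(4) > 30.

E[X] = 1015/288 ≈ 3.52431; E[X] ≥ 1; first-moment method inconclusive here.


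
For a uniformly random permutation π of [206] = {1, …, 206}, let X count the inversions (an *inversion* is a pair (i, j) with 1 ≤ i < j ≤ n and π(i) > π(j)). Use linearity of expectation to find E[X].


Write X = Σ X_I over the C(206, 2) = 21115 pairs i < j, with X_I the indicator of one inversion.
There are 21115 indicators.
For each fixed pair i < j, the values π(i) and π(j) are two distinct elements of {1, …, 206} in uniformly random order; by symmetry P[π(i) > π(j)] = 1/2.
By linearity: E[X] = 21115 · (1/2) = C(206, 2) · (1/2) = 21115/2 = 21115/2 ≈ 10557.50000.

E[X] = 21115/2 = 10557.50000.


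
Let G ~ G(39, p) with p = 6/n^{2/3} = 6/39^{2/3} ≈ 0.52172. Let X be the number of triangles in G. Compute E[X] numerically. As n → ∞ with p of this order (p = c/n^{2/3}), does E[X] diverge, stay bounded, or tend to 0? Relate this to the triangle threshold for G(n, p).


Number of potential triangles: C(39, 3) = 9139.
Each occurs with probability p³ ≈ (0.52172)³ ≈ 1.4201183e-01.
By linearity: E[X] = C(39, 3)·p³ ≈ 9139 · 1.4201183e-01 ≈ 1297.84615.
Since α = 2/3 < 1, p = c/n^{2/3} ≫ 1/n is above the triangle threshold p ~ 1/n. Asymptotically E[X] ~ (c³/6)·n^{3(1−α)} = (6³/6)·n^{1} → ∞; triangles are abundant w.h.p.

E[X] ≈ 1297.84615; in regime p = Θ(1/n^{2/3}) E[X] diverges (above the triangle threshold p ~ 1/n).


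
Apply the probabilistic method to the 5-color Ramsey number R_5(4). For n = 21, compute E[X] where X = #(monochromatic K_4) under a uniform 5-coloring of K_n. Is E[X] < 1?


E[X] = C(21, 4) · 5^{1 − 6} = 5985 · 5^{−5} = 5985/3125.
As a reduced fraction: E[X] = 1197/625 ≈ 1.91520.
Is E[X] < 1? NO.
Since E[X] ≥ 1, the first-moment bound is inconclusive at n = 21; it does NOT by itself certify R_5(4) > 21.

E[X] = 1197/625 ≈ 1.91520; E[X] ≥ 1; first-moment method inconclusive here.


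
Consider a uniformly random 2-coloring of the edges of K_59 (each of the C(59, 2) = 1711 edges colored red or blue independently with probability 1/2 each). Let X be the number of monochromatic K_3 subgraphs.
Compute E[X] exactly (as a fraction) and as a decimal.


Let X = Σ_S X_S over the C(59, 3) = 32509 subsets S of size 3, where X_S = 1 if the K_3 on S is monochromatic.
For a fixed S, the K_3 on S has C(3, 2) = 3 edges. P[all 3 edges red] = (1/2)^3, and likewise for blue, so P[monochromatic] = 2·(1/2)^3 = 2^{1 − 3} = 1/4.
By linearity of expectation: E[X] = C(59, 3) · 2^{1 − 3} = 32509 · 1/4 = 32509/4.
Numerically: E[X] ≈ 8127.2500.

E[X] = C(59,3)·2^(1−C(3,2)) = 32509/4 ≈ 8127.2500.


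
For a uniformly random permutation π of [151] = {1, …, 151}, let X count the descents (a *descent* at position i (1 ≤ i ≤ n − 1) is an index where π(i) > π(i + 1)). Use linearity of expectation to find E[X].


Write X = Σ X_I over i = 1, …, 150, with X_I the indicator of one descent.
There are 150 indicators.
For each fixed i, the pair (π(i), π(i+1)) is a uniformly random ordered pair of distinct values from {1, …, 151}; by symmetry P[π(i) > π(i+1)] = 1/2.
By linearity: E[X] = 150 · (1/2) = (151 − 1) · (1/2) = 75 ≈ 75.000.

E[X] = 75 = 75.000.


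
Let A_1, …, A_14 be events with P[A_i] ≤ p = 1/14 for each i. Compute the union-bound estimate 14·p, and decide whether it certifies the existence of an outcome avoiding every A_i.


Union bound: P[∪_{i=1}^{14} A_i] ≤ Σ_i P[A_i] ≤ 14·p = 14·(1/14) = 1.
Numerically: 1 ≈ 1.000000.
Is 1 < 1? NO.
Since the bound 1 is ≥ 1, the union bound is uninformative here; it does NOT by itself certify existence.

14·p = 1 ≈ 1.000000; existence NOT certified by the union bound.
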